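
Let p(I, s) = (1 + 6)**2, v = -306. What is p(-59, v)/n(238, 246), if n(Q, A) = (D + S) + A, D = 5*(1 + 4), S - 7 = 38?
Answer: 49/316 ≈ 0.15506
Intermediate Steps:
S = 45 (S = 7 + 38 = 45)
D = 25 (D = 5*5 = 25)
p(I, s) = 49 (p(I, s) = 7**2 = 49)
n(Q, A) = 70 + A (n(Q, A) = (25 + 45) + A = 70 + A)
p(-59, v)/n(238, 246) = 49/(70 + 246) = 49/316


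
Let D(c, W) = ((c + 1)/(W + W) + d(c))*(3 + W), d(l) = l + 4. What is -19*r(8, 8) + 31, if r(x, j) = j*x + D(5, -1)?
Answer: -1413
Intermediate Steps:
d(l) = 4 + l
D(c, W) = (3 + W)*(4 + c + (1 + c)/(2*W)) (D(c, W) = ((c + 1)/(W + W) + (4 + c))*(3 + W) = ((1 + c)/((2*W)) + (4 + c))*(3 + W) = ((1 + c)*(1/(2*W)) + (4 + c))*(3 + W) = ((1 + c)/(2*W) + (4 + c))*(3 + W) = (4 + c + (1 + c)/(2*W))*(3 + W) = (3 + W)*(4 + c + (1 + c)/(2*W)))
r(x, j) = 12 + j*x (r(x, j) = j*x + (1/2)*(3 + 3*5 - (25 + 7*5 + 2*(-1)*(4 + 5)))/(-1) = j*x + (1/2)*(-1)*(3 + 15 - (25 + 35 + 2*(-1)*9)) = j*x + (1/2)*(-1)*(3 + 15 - (25 + 35 - 18)) = j*x + (1/2)*(-1)*(3 + 15 - 1*42) = j*x + (1/2)*(-1)*(3 + 15 - 42) = j*x + (1/2)*(-1)*(-24) = j*x + 12 = 12 + j*x)
-19*r(8, 8) + 31 = -19*(12 + 8*8) + 31 = -19*(12 + 64) + 31 = -19*76 + 31 = -1444 + 31 = -1413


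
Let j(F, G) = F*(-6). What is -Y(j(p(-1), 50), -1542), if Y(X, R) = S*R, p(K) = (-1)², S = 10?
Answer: 15420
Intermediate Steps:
p(K) = 1
j(F, G) = -6*F
Y(X, R) = 10*R
-Y(j(p(-1), 50), -1542) = -10*(-1542) = -1*(-15420) = 15420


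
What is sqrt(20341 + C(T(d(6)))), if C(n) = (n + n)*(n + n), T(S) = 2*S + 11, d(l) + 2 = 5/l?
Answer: sqrt(185773)/3 ≈ 143.67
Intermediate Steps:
d(l) = -2 + 5/l
T(S) = 11 + 2*S
C(n) = 4*n**2 (C(n) = (2*n)*(2*n) = 4*n**2)
sqrt(20341 + C(T(d(6)))) = sqrt(20341 + 4*(11 + 2*(-2 + 5/6))**2) = sqrt(20341 + 4*(11 + 2*(-7/6))**2) = sqrt(20341 + 4*(11 - 7/3)**2) = sqrt(20341 + 4*(26/3)**2) = sqrt(20341 + 4*(676/9)) = sqrt(20341 + 2704/9) = sqrt(185773/9) = sqrt(185773)/3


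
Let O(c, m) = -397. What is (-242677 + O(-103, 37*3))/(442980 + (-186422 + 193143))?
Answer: -243074/449701 ≈ -0.54052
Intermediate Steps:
(-242677 + O(-103, 37*3))/(442980 + (-186422 + 193143)) = (-242677 - 397)/(442980 + (-186422 + 193143)) = -243074/(442980 + 6721) = -243074/449701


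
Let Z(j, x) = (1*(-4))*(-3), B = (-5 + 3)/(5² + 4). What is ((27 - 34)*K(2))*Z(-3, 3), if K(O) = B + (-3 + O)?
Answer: 2604/29 ≈ 89.793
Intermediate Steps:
B = -2/29 (B = -2/(25 + 4) = -2/29 ≈ -0.068966)
Z(j, x) = 12 (Z(j, x) = -4*(-3) = 12)
K(O) = -89/29 + O (K(O) = -2/29 + (-3 + O) = -89/29 + O)
((27 - 34)*K(2))*Z(-3, 3) = ((27 - 34)*(-89/29 + 2))*12 = -7*(-31/29)*12 = (217/29)*12 = 2604/29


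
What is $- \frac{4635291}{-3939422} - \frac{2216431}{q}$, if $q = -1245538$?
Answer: $\frac{518031718730}{175239278537} \approx 2.9561$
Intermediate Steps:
$- \frac{4635291}{-3939422} - \frac{2216431}{q} = - \frac{4635291}{-3939422} - \frac{2216431}{-1245538} = \left(-4635291\right) \left(- \frac{1}{3939422}\right) - - \frac{316633}{177934} = \frac{4635291}{3939422} + \frac{316633}{177934} = \frac{518031718730}{175239278537}$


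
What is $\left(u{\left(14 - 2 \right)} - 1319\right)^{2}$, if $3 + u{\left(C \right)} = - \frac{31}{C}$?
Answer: $\frac{252651025}{144} \approx 1.7545 \cdot 10^{6}$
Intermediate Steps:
$u{\left(C \right)} = -3 - \frac{31}{C}$
$\left(u{\left(14 - 2 \right)} - 1319\right)^{2} = \left(\left(-3 - \frac{31}{14 - 2}\right) - 1319\right)^{2} = \left(\left(-3 - \frac{31}{12}\right) - 1319\right)^{2} = \left(- \frac{67}{12} - 1319\right)^{2} = \left(- \frac{15895}{12}\right)^{2} = \frac{252651025}{144}$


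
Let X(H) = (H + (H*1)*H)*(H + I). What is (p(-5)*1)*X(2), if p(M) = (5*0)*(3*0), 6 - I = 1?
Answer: 0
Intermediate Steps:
I = 5 (I = 6 - 1*1 = 6 - 1 = 5)
p(M) = 0 (p(M) = 0*0 = 0)
X(H) = (5 + H)*(H + H²) (X(H) = (H + (H*1)*H)*(H + 5) = (H + H*H)*(5 + H) = (H + H²)*(5 + H) = (5 + H)*(H + H²))
(p(-5)*1)*X(2) = (0*1)*(2*(5 + 2² + 6*2)) = 0*(2*(5 + 4 + 12)) = 0*(2*21) = 0*42 = 0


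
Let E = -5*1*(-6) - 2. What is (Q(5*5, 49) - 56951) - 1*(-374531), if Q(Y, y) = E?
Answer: 317608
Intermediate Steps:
E = 28 (E = -5*(-6) - 2 = 30 - 2 = 28)
Q(Y, y) = 28
(Q(5*5, 49) - 56951) - 1*(-374531) = (28 - 56951) - 1*(-374531) = -56923 + 374531 = 317608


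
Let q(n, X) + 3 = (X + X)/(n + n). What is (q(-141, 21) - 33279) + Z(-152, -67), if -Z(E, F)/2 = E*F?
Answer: -2521557/47 ≈ -53650.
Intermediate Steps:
Z(E, F) = -2*E*F
q(n, X) = -3 + X/n (q(n, X) = -3 + (X + X)/(n + n) = -3 + (2*X)/((2*n)) = -3 + (2*X)*(1/(2*n)) = -3 + X/n)
(q(-141, 21) - 33279) + Z(-152, -67) = ((-3 + 21/(-141)) - 33279) - 2*(-152)*(-67) = ((-3 + 21*(-1/141)) - 33279) - 20368 = ((-3 - 7/47) - 33279) - 20368 = (-148/47 - 33279) - 20368 = -1564261/47 - 20368 = -2521557/47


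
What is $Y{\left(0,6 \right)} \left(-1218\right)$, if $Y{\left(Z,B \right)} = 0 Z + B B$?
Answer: $-43848$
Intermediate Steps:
$Y{\left(Z,B \right)} = B^{2}$ ($Y{\left(Z,B \right)} = 0 + B^{2} = B^{2}$)
$Y{\left(0,6 \right)} \left(-1218\right) = 6^{2} \left(-1218\right) = 36 \left(-1218\right) = -43848$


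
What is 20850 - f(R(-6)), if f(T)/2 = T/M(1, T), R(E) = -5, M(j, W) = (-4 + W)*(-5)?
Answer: 187652/9 ≈ 20850.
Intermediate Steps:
M(j, W) = 20 - 5*W
f(T) = 2*T/(20 - 5*T) (f(T) = 2*(T/(20 - 5*T)) = 2*T/(20 - 5*T))
20850 - f(R(-6)) = 20850 - (-2)*(-5)/(-20 + 5*(-5)) = 20850 - (-2)*(-5)/(-20 - 25) = 20850 - (-2)*(-5)/(-45) = 20850 - (-2)*(-5)*(-1)/45 = 20850 - 1*(-2/9) = 20850 + 2/9 = 187652/9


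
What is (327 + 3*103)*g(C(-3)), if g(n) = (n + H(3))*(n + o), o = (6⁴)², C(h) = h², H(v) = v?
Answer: 12818898000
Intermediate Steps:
o = 1679616 (o = 1296² = 1679616)
g(n) = (3 + n)*(1679616 + n) (g(n) = (n + 3)*(n + 1679616) = (3 + n)*(1679616 + n))
(327 + 3*103)*g(C(-3)) = (327 + 3*103)*(5038848 + ((-3)²)² + 1679619*(-3)²) = (327 + 309)*(5038848 + 9² + 1679619*9) = 636*(5038848 + 81 + 15116571) = 636*20155500 = 12818898000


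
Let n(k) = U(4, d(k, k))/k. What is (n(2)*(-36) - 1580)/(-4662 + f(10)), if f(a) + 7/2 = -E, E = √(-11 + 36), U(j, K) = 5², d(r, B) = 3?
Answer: 4060/9341 ≈ 0.43464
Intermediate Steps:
U(j, K) = 25
n(k) = 25/k
E = 5 (E = √25 = 5)
f(a) = -17/2 (f(a) = -7/2 - 1*5 = -7/2 - 5 = -17/2)
(n(2)*(-36) - 1580)/(-4662 + f(10)) = ((25/2)*(-36) - 1580)/(-4662 - 17/2) = ((25*(½))*(-36) - 1580)/(-9341/2) = ((25/2)*(-36) - 1580)*(-2/9341) = (-450 - 1580)*(-2/9341) = -2030*(-2/9341) = 4060/9341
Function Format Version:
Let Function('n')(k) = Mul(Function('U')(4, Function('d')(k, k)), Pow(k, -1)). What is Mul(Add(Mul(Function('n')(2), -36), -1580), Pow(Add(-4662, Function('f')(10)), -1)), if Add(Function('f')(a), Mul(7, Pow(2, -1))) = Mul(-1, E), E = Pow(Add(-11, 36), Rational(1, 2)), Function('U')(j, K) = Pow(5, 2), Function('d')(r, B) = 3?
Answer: Rational(4060, 9341) ≈ 0.43464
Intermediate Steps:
Function('U')(j, K) = 25
Function('n')(k) = Mul(25, Pow(k, -1))
E = 5 (E = Pow(25, Rational(1, 2)) = 5)
Function('f')(a) = Rational(-17, 2) (Function('f')(a) = Add(Rational(-7, 2), Mul(-1, 5)) = Add(Rational(-7, 2), -5) = Rational(-17, 2))
Mul(Add(Mul(Function('n')(2), -36), -1580), Pow(Add(-4662, Function('f')(10)), -1)) = Mul(Add(Mul(Mul(25, Pow(2, -1)), -36), -1580), Pow(Add(-4662, Rational(-17, 2)), -1)) = Mul(Add(Mul(Mul(25, Rational(1, 2)), -36), -1580), Pow(Rational(-9341, 2), -1)) = Mul(Add(Mul(Rational(25, 2), -36), -1580), Rational(-2, 9341)) = Mul(Add(-450, -1580), Rational(-2, 9341)) = Mul(-2030, Rational(-2, 9341)) = Rational(4060, 9341)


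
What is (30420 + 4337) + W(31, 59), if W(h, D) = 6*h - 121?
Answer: 34822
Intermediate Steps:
W(h, D) = -121 + 6*h
(30420 + 4337) + W(31, 59) = (30420 + 4337) + (-121 + 6*31) = 34757 + (-121 + 186) = 34757 + 65 = 34822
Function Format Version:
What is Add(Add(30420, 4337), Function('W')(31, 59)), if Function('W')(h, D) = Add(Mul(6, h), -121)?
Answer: 34822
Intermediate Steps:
Function('W')(h, D) = Add(-121, Mul(6, h))
Add(Add(30420, 4337), Function('W')(31, 59)) = Add(Add(30420, 4337), Add(-121, Mul(6, 31))) = Add(34757, Add(-121, 186)) = Add(34757, 65) = 34822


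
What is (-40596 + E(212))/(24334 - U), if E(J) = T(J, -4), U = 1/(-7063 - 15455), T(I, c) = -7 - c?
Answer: -914208282/547953013 ≈ -1.6684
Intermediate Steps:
U = -1/22518 (U = 1/(-22518) = -1/22518 ≈ -4.4409e-5)
E(J) = -3 (E(J) = -7 - 1*(-4) = -7 + 4 = -3)
(-40596 + E(212))/(24334 - U) = (-40596 - 3)/(24334 - 1*(-1/22518)) = -40599/(24334 + 1/22518) = -40599/547953013/22518 = -40599*22518/547953013 = -914208282/547953013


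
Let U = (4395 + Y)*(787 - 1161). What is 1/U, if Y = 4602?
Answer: -1/3364878 ≈ -2.9719e-7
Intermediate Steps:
U = -3364878 (U = (4395 + 4602)*(787 - 1161) = 8997*(-374) = -3364878)
1/U = 1/(-3364878) = -1/3364878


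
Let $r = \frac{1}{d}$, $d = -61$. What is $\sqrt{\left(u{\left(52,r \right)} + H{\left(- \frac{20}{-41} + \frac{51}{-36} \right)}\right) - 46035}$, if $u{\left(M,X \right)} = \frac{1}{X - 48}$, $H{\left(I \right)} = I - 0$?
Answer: $\frac{13 i \sqrt{141422776624635}}{720534} \approx 214.56 i$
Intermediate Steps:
$H{\left(I \right)} = I$ ($H{\left(I \right)} = I + 0 = I$)
$r = - \frac{1}{61}$ ($r = \frac{1}{-61} = - \frac{1}{61} \approx -0.016393$)
$u{\left(M,X \right)} = \frac{1}{-48 + X}$
$\sqrt{\left(u{\left(52,r \right)} + H{\left(- \frac{20}{-41} + \frac{51}{-36} \right)}\right) - 46035} = \sqrt{\left(\frac{1}{-48 - \frac{1}{61}} + \left(- \frac{20}{-41} + \frac{51}{-36}\right)\right) - 46035} = \sqrt{\left(\frac{1}{- \frac{2929}{61}} + \left(\left(-20\right) \left(- \frac{1}{41}\right) + 51 \left(- \frac{1}{36}\right)\right)\right) - 46035} = \sqrt{\left(- \frac{61}{2929} + \left(\frac{20}{41} - \frac{17}{12}\right)\right) - 46035} = \sqrt{\left(- \frac{61}{2929} - \frac{457}{492}\right) - 46035} = \sqrt{- \frac{1368565}{1441068} - 46035} = \sqrt{- \frac{66340933945}{1441068}} = \frac{13 i \sqrt{141422776624635}}{720534}$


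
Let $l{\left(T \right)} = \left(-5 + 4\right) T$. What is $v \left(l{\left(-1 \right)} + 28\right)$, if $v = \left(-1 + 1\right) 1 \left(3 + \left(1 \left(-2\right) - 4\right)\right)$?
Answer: $0$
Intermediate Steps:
$l{\left(T \right)} = - T$
$v = 0$ ($v = 0 \cdot 1 \left(3 - 6\right) = 0 \left(3 - 6\right) = 0 \left(-3\right) = 0$)
$v \left(l{\left(-1 \right)} + 28\right) = 0 \left(\left(-1\right) \left(-1\right) + 28\right) = 0 \left(1 + 28\right) = 0 \cdot 29 = 0$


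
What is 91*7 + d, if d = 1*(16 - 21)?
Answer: 632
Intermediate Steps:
d = -5 (d = 1*(-5) = -5)
91*7 + d = 91*7 - 5 = 637 - 5 = 632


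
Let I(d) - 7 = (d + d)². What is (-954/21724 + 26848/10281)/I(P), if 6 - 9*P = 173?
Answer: 7741411353/4173674849102 ≈ 0.0018548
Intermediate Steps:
P = -167/9 (P = ⅔ - ⅑*173 = ⅔ - 173/9 = -167/9 ≈ -18.556)
I(d) = 7 + 4*d² (I(d) = 7 + (d + d)² = 7 + (2*d)² = 7 + 4*d²)
(-954/21724 + 26848/10281)/I(P) = (-954/21724 + 26848/10281)/(7 + 4*(-167/9)²) = (-954*1/21724 + 26848*(1/10281))/(7 + 4*(27889/81)) = (-477/10862 + 26848/10281)/(7 + 111556/81) = 286718939/(111672222*(112123/81)) = (286718939/111672222)*(81/112123) = 7741411353/4173674849102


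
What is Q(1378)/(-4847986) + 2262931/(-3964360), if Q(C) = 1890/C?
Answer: -3779393487659887/6621001232851720 ≈ -0.57082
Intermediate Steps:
Q(1378)/(-4847986) + 2262931/(-3964360) = (1890/1378)/(-4847986) + 2262931/(-3964360) = (1890*(1/1378))*(-1/4847986) + 2262931*(-1/3964360) = (945/689)*(-1/4847986) - 2262931/3964360 = -945/3340262354 - 2262931/3964360 = -3779393487659887/6621001232851720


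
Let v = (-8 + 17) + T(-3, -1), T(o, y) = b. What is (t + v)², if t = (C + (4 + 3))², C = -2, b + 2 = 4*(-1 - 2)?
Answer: 400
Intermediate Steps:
b = -14 (b = -2 + 4*(-1 - 2) = -2 + 4*(-3) = -2 - 12 = -14)
T(o, y) = -14
v = -5 (v = (-8 + 17) - 14 = 9 - 14 = -5)
t = 25 (t = (-2 + (4 + 3))² = (-2 + 7)² = 5² = 25)
(t + v)² = (25 - 5)² = 20² = 400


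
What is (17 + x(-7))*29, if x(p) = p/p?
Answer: 522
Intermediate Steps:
x(p) = 1
(17 + x(-7))*29 = (17 + 1)*29 = 18*29 = 522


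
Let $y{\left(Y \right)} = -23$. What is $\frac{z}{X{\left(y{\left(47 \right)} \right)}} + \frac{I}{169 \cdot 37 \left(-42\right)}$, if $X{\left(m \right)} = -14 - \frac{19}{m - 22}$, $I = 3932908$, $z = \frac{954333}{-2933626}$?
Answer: $- \frac{38671674295729}{2586498836298} \approx -14.951$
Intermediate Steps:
$z = - \frac{954333}{2933626}$ ($z = 954333 \left(- \frac{1}{2933626}\right) = - \frac{954333}{2933626} \approx -0.32531$)
$X{\left(m \right)} = -14 - \frac{19}{-22 + m}$
$\frac{z}{X{\left(y{\left(47 \right)} \right)}} + \frac{I}{169 \cdot 37 \left(-42\right)} = - \frac{954333}{2933626 \frac{289 - -322}{-22 - 23}} + \frac{3932908}{169 \cdot 37 \left(-42\right)} = - \frac{954333}{2933626 \frac{289 + 322}{-45}} + \frac{3932908}{6253 \left(-42\right)} = - \frac{954333}{2933626 \left(\left(- \frac{1}{45}\right) 611\right)} + \frac{3932908}{-262626} = - \frac{954333}{2933626 \left(- \frac{611}{45}\right)} + 3932908 \left(- \frac{1}{262626}\right) = \left(- \frac{954333}{2933626}\right) \left(- \frac{45}{611}\right) - \frac{280922}{18759} = \frac{42944985}{1792445486} - \frac{280922}{18759} = - \frac{38671674295729}{2586498836298}$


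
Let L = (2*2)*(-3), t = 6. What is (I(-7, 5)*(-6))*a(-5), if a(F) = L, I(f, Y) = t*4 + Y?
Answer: 2088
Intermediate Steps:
L = -12 (L = 4*(-3) = -12)
I(f, Y) = 24 + Y (I(f, Y) = 6*4 + Y = 24 + Y)
a(F) = -12
(I(-7, 5)*(-6))*a(-5) = ((24 + 5)*(-6))*(-12) = (29*(-6))*(-12) = -174*(-12) = 2088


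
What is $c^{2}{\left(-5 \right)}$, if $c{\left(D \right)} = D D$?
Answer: $625$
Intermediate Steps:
$c{\left(D \right)} = D^{2}$
$c^{2}{\left(-5 \right)} = \left(\left(-5\right)^{2}\right)^{2} = 25^{2} = 625$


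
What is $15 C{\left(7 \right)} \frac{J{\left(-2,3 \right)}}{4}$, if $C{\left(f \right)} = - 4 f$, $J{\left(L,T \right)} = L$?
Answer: $210$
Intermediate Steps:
$15 C{\left(7 \right)} \frac{J{\left(-2,3 \right)}}{4} = 15 \left(\left(-4\right) 7\right) \left(- \frac{2}{4}\right) = 15 \left(-28\right) \left(\left(-2\right) \frac{1}{4}\right) = \left(-420\right) \left(- \frac{1}{2}\right) = 210$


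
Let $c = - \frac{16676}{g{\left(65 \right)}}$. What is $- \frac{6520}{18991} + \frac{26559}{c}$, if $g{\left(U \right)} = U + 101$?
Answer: $- \frac{41918067187}{158346958} \approx -264.72$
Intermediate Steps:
$g{\left(U \right)} = 101 + U$
$c = - \frac{8338}{83}$ ($c = - \frac{16676}{101 + 65} = - \frac{16676}{166} = \left(-16676\right) \frac{1}{166} = - \frac{8338}{83} \approx -100.46$)
$- \frac{6520}{18991} + \frac{26559}{c} = - \frac{6520}{18991} + \frac{26559}{- \frac{8338}{83}} = \left(-6520\right) \frac{1}{18991} + 26559 \left(- \frac{83}{8338}\right) = - \frac{6520}{18991} - \frac{2204397}{8338} = - \frac{41918067187}{158346958}$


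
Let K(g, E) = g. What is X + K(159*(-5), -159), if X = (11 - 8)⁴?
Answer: -714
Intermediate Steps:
X = 81 (X = 3⁴ = 81)
X + K(159*(-5), -159) = 81 + 159*(-5) = 81 - 795 = -714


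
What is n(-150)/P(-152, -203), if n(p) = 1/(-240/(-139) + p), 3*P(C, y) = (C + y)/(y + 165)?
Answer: -2641/1219425 ≈ -0.0021658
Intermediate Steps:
P(C, y) = (C + y)/(3*(165 + y)) (P(C, y) = ((C + y)/(y + 165))/3 = ((C + y)/(165 + y))/3 = (C + y)/(3*(165 + y)))
n(p) = 1/(240/139 + p) (n(p) = 1/(-240*(-1/139) + p) = 1/(240/139 + p))
n(-150)/P(-152, -203) = (139/(240 + 139*(-150)))/(((-152 - 203)/(3*(165 - 203)))) = (139/(240 - 20850))/(((⅓)*(-355)/(-38))) = (139/(-20610))/(((⅓)*(-1/38)*(-355))) = (139*(-1/20610))/(355/114) = -139/20610*114/355 = -2641/1219425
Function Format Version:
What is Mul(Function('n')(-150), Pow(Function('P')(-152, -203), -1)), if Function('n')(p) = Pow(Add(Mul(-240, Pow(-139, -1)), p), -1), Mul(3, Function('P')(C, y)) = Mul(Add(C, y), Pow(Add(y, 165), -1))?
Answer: Rational(-2641, 1219425) ≈ -0.0021658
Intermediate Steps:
Function('P')(C, y) = Mul(Rational(1, 3), Pow(Add(165, y), -1), Add(C, y)) (Function('P')(C, y) = Mul(Rational(1, 3), Mul(Add(C, y), Pow(Add(y, 165), -1))) = Mul(Rational(1, 3), Mul(Add(C, y), Pow(Add(165, y), -1))) = Mul(Rational(1, 3), Mul(Pow(Add(165, y), -1), Add(C, y))) = Mul(Rational(1, 3), Pow(Add(165, y), -1), Add(C, y)))
Function('n')(p) = Pow(Add(Rational(240, 139), p), -1) (Function('n')(p) = Pow(Add(Mul(-240, Rational(-1, 139)), p), -1) = Pow(Add(Rational(240, 139), p), -1))
Mul(Function('n')(-150), Pow(Function('P')(-152, -203), -1)) = Mul(Mul(139, Pow(Add(240, Mul(139, -150)), -1)), Pow(Mul(Rational(1, 3), Pow(Add(165, -203), -1), Add(-152, -203)), -1)) = Mul(Mul(139, Pow(Add(240, -20850), -1)), Pow(Mul(Rational(1, 3), Pow(-38, -1), -355), -1)) = Mul(Mul(139, Pow(-20610, -1)), Pow(Mul(Rational(1, 3), Rational(-1, 38), -355), -1)) = Mul(Mul(139, Rational(-1, 20610)), Pow(Rational(355, 114), -1)) = Mul(Rational(-139, 20610), Rational(114, 355)) = Rational(-2641, 1219425)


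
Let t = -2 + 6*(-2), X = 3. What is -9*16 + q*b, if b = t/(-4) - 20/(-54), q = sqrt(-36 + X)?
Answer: -144 + 209*I*sqrt(33)/54 ≈ -144.0 + 22.234*I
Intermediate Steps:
t = -14 (t = -2 - 12 = -14)
q = I*sqrt(33) (q = sqrt(-36 + 3) = sqrt(-33) = I*sqrt(33) ≈ 5.7446*I)
b = 209/54 (b = -14/(-4) - 20/(-54) = -14*(-1/4) - 20*(-1/54) = 7/2 + 10/27 = 209/54 ≈ 3.8704)
-9*16 + q*b = -9*16 + (I*sqrt(33))*(209/54) = -144 + 209*I*sqrt(33)/54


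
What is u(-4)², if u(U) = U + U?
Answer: 64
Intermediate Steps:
u(U) = 2*U
u(-4)² = (2*(-4))² = (-8)² = 64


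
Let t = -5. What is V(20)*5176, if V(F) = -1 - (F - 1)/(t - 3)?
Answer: 7117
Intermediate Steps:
V(F) = -9/8 + F/8 (V(F) = -1 - (F - 1)/(-5 - 3) = -1 - (-1 + F)/(-8) = -1 - (-1 + F)*(-1)/8 = -1 - (1/8 - F/8) = -1 + (-1/8 + F/8) = -9/8 + F/8)
V(20)*5176 = (-9/8 + (1/8)*20)*5176 = (-9/8 + 5/2)*5176 = (11/8)*5176 = 7117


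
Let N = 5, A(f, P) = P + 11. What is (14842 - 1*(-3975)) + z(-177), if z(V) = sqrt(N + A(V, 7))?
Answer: 18817 + sqrt(23) ≈ 18822.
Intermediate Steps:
A(f, P) = 11 + P
z(V) = sqrt(23) (z(V) = sqrt(5 + (11 + 7)) = sqrt(5 + 18) = sqrt(23))
(14842 - 1*(-3975)) + z(-177) = (14842 - 1*(-3975)) + sqrt(23) = (14842 + 3975) + sqrt(23) = 18817 + sqrt(23)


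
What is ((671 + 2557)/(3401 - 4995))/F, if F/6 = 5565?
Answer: -269/4435305 ≈ -6.0650e-5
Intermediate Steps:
F = 33390 (F = 6*5565 = 33390)
((671 + 2557)/(3401 - 4995))/F = ((671 + 2557)/(3401 - 4995))/33390 = (3228/(-1594))*(1/33390) = (3228*(-1/1594))*(1/33390) = -1614/797*1/33390 = -269/4435305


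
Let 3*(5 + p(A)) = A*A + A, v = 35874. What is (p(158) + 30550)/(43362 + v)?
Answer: 12973/26412 ≈ 0.49118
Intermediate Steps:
p(A) = -5 + A/3 + A²/3 (p(A) = -5 + (A*A + A)/3 = -5 + (A² + A)/3 = -5 + (A + A²)/3 = -5 + (A/3 + A²/3) = -5 + A/3 + A²/3)
(p(158) + 30550)/(43362 + v) = ((-5 + (⅓)*158 + (⅓)*158²) + 30550)/(43362 + 35874) = ((-5 + 158/3 + (⅓)*24964) + 30550)/79236 = ((-5 + 158/3 + 24964/3) + 30550)*(1/79236) = (8369 + 30550)*(1/79236) = 38919*(1/79236) = 12973/26412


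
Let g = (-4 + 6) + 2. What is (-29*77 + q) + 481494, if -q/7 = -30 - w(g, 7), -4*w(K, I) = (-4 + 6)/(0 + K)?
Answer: 3835761/8 ≈ 4.7947e+5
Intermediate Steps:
g = 4 (g = 2 + 2 = 4)
w(K, I) = -1/(2*K) (w(K, I) = -(-4 + 6)/(4*(0 + K)) = -1/(2*K))
q = 1673/8 (q = -7*(-30 - (-1)/(2*4)) = -7*(-30 - 1*(-⅛)) = -7*(-30 + ⅛) = -7*(-239/8) = 1673/8 ≈ 209.13)
(-29*77 + q) + 481494 = (-29*77 + 1673/8) + 481494 = (-2233 + 1673/8) + 481494 = -16191/8 + 481494 = 3835761/8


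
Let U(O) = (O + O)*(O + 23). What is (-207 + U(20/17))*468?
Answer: -20303244/289 ≈ -70254.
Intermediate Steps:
U(O) = 2*O*(23 + O) (U(O) = (2*O)*(23 + O) = 2*O*(23 + O))
(-207 + U(20/17))*468 = (-207 + 2*(20/17)*(23 + 20/17))*468 = (-207 + 2*(20/17)*(411/17))*468 = (-207 + 16440/289)*468 = -43383/289*468 = -20303244/289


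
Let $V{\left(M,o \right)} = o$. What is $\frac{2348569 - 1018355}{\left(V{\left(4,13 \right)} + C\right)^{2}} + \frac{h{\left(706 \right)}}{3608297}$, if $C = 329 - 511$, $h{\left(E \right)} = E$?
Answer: $\frac{4799827349624}{103056570617} \approx 46.575$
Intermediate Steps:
$C = -182$
$\frac{2348569 - 1018355}{\left(V{\left(4,13 \right)} + C\right)^{2}} + \frac{h{\left(706 \right)}}{3608297} = \frac{2348569 - 1018355}{\left(13 - 182\right)^{2}} + \frac{706}{3608297} = \frac{1330214}{\left(-169\right)^{2}} + 706 \cdot \frac{1}{3608297} = \frac{1330214}{28561} + \frac{706}{3608297} = \frac{4799827349624}{103056570617}$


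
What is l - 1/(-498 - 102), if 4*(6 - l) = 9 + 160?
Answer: -21749/600 ≈ -36.248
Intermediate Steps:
l = -145/4 (l = 6 - (9 + 160)/4 = 6 - 1/4*169 = 6 - 169/4 = -145/4 ≈ -36.250)
l - 1/(-498 - 102) = -145/4 - 1/(-498 - 102) = -145/4 - 1/(-600) = -145/4 - 1*(-1/600) = -145/4 + 1/600 = -21749/600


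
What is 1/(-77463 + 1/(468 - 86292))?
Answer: -85824/6648184513 ≈ -1.2909e-5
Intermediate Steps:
1/(-77463 + 1/(468 - 86292)) = 1/(-77463 + 1/(-85824)) = 1/(-77463 - 1/85824) = 1/(-6648184513/85824) = -85824/6648184513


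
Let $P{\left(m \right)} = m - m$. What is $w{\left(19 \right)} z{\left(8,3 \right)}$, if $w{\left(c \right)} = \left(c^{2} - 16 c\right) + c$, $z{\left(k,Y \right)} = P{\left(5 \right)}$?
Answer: $0$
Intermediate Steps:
$P{\left(m \right)} = 0$
$z{\left(k,Y \right)} = 0$
$w{\left(c \right)} = c^{2} - 15 c$
$w{\left(19 \right)} z{\left(8,3 \right)} = 19 \left(-15 + 19\right) 0 = 19 \cdot 4 \cdot 0 = 76 \cdot 0 = 0$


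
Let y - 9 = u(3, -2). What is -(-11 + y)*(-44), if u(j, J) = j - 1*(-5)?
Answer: 264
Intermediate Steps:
u(j, J) = 5 + j (u(j, J) = j + 5 = 5 + j)
y = 17 (y = 9 + (5 + 3) = 9 + 8 = 17)
-(-11 + y)*(-44) = -(-11 + 17)*(-44) = -6*(-44) = -1*(-264) = 264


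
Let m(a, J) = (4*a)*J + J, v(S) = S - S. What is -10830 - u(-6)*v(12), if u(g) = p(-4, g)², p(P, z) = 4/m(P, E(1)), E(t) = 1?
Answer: -10830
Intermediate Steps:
v(S) = 0
m(a, J) = J + 4*J*a (m(a, J) = 4*J*a + J = J + 4*J*a)
p(P, z) = 4/(1 + 4*P) (p(P, z) = 4/((1*(1 + 4*P))) = 4/(1 + 4*P))
u(g) = 16/225 (u(g) = (4/(1 + 4*(-4)))² = (4/(1 - 16))² = (4/(-15))² = (4*(-1/15))² = (-4/15)² = 16/225)
-10830 - u(-6)*v(12) = -10830 - 16*0/225 = -10830 - 1*0 = -10830 + 0 = -10830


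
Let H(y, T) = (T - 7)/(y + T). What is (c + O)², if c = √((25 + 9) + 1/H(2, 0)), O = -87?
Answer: 53219/7 - 348*√413/7 ≈ 6592.4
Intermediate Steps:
H(y, T) = (-7 + T)/(T + y)
c = 2*√413/7 (c = √((25 + 9) + 1/((-7 + 0)/(0 + 2))) = √(34 + 1/(-7/2)) = √(34 - 2/7) = √(236/7) = 2*√413/7 ≈ 5.8064)
(c + O)² = (2*√413/7 - 87)² = (-87 + 2*√413/7)²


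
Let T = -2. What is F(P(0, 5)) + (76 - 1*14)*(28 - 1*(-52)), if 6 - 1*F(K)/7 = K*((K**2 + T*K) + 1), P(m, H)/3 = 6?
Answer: -31412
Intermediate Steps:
P(m, H) = 18 (P(m, H) = 3*6 = 18)
F(K) = 42 - 7*K*(1 + K**2 - 2*K) (F(K) = 42 - 7*K*((K**2 - 2*K) + 1) = 42 - 7*K*(1 + K**2 - 2*K))
F(P(0, 5)) + (76 - 1*14)*(28 - 1*(-52)) = (42 - 7*18 - 7*18**3 + 14*18**2) + (76 - 1*14)*(28 - 1*(-52)) = (42 - 126 - 7*5832 + 14*324) + (76 - 14)*(28 + 52) = (42 - 126 - 40824 + 4536) + 62*80 = -36372 + 4960 = -31412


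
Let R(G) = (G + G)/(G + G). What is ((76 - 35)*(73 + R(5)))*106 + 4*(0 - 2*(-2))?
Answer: 321620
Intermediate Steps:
R(G) = 1 (R(G) = (2*G)/((2*G)) = (2*G)*(1/(2*G)) = 1)
((76 - 35)*(73 + R(5)))*106 + 4*(0 - 2*(-2)) = ((76 - 35)*(73 + 1))*106 + 4*(0 - 2*(-2)) = (41*74)*106 + 4*(0 + 4) = 3034*106 + 4*4 = 321604 + 16 = 321620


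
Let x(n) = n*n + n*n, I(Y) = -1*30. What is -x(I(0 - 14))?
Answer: -1800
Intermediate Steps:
I(Y) = -30
x(n) = 2*n² (x(n) = n² + n² = 2*n²)
-x(I(0 - 14)) = -2*(-30)² = -2*900 = -1*1800 = -1800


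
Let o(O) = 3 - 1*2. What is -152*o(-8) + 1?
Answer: -151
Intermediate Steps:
o(O) = 1 (o(O) = 3 - 2 = 1)
-152*o(-8) + 1 = -152*1 + 1 = -152 + 1 = -151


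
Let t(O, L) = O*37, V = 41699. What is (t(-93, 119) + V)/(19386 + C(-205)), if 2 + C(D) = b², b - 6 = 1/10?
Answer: 3825800/1942121 ≈ 1.9699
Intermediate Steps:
b = 61/10 (b = 6 + 1/10 = 6 + ⅒ = 61/10 ≈ 6.1000)
C(D) = 3521/100 (C(D) = -2 + (61/10)² = -2 + 3721/100 = 3521/100)
t(O, L) = 37*O
(t(-93, 119) + V)/(19386 + C(-205)) = (37*(-93) + 41699)/(19386 + 3521/100) = (-3441 + 41699)/(1942121/100) = 38258*(100/1942121) = 3825800/1942121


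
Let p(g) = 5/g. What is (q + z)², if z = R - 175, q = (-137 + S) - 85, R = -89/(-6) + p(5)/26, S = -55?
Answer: 290634304/1521 ≈ 1.9108e+5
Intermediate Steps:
R = 580/39 (R = -89/(-6) + (5/5)/26 = -89*(-⅙) + (5*(⅕))*(1/26) = 89/6 + 1*(1/26) = 89/6 + 1/26 = 580/39 ≈ 14.872)
q = -277 (q = (-137 - 55) - 85 = -192 - 85 = -277)
z = -6245/39 (z = 580/39 - 175 = -6245/39 ≈ -160.13)
(q + z)² = (-277 - 6245/39)² = (-17048/39)² = 290634304/1521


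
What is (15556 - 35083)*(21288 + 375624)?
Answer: -7750500624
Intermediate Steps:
(15556 - 35083)*(21288 + 375624) = -19527*396912 = -7750500624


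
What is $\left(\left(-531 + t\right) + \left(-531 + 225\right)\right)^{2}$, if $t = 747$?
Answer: $8100$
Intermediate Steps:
$\left(\left(-531 + t\right) + \left(-531 + 225\right)\right)^{2} = \left(\left(-531 + 747\right) + \left(-531 + 225\right)\right)^{2} = \left(216 - 306\right)^{2} = \left(-90\right)^{2} = 8100$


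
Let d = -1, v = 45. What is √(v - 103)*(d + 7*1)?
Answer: 6*I*√58 ≈ 45.695*I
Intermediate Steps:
√(v - 103)*(d + 7*1) = √(45 - 103)*(-1 + 7*1) = √(-58)*(-1 + 7) = (I*√58)*6 = 6*I*√58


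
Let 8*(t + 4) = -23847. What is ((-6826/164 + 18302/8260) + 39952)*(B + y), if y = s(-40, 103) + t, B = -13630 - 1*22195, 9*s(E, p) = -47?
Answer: -1349115088587473/870840 ≈ -1.5492e+9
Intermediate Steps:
s(E, p) = -47/9 (s(E, p) = (⅑)*(-47) = -47/9)
B = -35825 (B = -13630 - 22195 = -35825)
t = -23879/8 (t = -4 + (⅛)*(-23847) = -4 - 23847/8 = -23879/8 ≈ -2984.9)
y = -215287/72 (y = -47/9 - 23879/8 = -215287/72 ≈ -2990.1)
((-6826/164 + 18302/8260) + 39952)*(B + y) = ((-6826/164 + 18302/8260) + 39952)*(-35825 - 215287/72) = ((-6826*1/164 + 18302*(1/8260)) + 39952)*(-2794687/72) = ((-3413/82 + 9151/4130) + 39952)*(-2794687/72) = (-3336327/84665 + 39952)*(-2794687/72) = (3379199753/84665)*(-2794687/72) = -1349115088587473/870840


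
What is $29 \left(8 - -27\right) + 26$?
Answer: $1041$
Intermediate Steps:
$29 \left(8 - -27\right) + 26 = 29 \left(8 + 27\right) + 26 = 29 \cdot 35 + 26 = 1015 + 26 = 1041$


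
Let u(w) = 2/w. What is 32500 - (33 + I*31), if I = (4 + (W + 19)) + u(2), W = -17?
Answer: 32250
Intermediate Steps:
I = 7 (I = (4 + (-17 + 19)) + 2/2 = (4 + 2) + 2*(½) = 6 + 1 = 7)
32500 - (33 + I*31) = 32500 - (33 + 7*31) = 32500 - (33 + 217) = 32500 - 1*250 = 32500 - 250 = 32250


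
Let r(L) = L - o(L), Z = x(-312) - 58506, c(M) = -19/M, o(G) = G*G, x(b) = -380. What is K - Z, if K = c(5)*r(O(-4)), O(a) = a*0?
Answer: 58886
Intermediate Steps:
o(G) = G²
O(a) = 0
Z = -58886 (Z = -380 - 58506 = -58886)
r(L) = L - L²
K = 0 (K = (-19/5)*(0*(1 - 1*0)) = (-19*⅕)*(0*(1 + 0)) = -0 = -19/5*0 = 0)
K - Z = 0 - 1*(-58886) = 0 + 58886 = 58886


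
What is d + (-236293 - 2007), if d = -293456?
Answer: -531756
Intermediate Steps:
d + (-236293 - 2007) = -293456 + (-236293 - 2007) = -293456 - 238300 = -531756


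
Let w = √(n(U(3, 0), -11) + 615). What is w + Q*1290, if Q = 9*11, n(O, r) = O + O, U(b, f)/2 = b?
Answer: 127710 + √627 ≈ 1.2774e+5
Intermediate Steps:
U(b, f) = 2*b
n(O, r) = 2*O
w = √627 (w = √(2*(2*3) + 615) = √(2*6 + 615) = √(12 + 615) = √627 ≈ 25.040)
Q = 99
w + Q*1290 = √627 + 99*1290 = √627 + 127710 = 127710 + √627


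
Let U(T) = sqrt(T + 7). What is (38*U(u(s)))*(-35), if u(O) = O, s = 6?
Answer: -1330*sqrt(13) ≈ -4795.4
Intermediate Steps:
U(T) = sqrt(7 + T)
(38*U(u(s)))*(-35) = (38*sqrt(7 + 6))*(-35) = (38*sqrt(13))*(-35) = -1330*sqrt(13)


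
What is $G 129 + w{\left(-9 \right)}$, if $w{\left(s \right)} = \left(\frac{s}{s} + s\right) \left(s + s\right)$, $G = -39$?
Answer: $-4887$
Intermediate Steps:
$w{\left(s \right)} = 2 s \left(1 + s\right)$ ($w{\left(s \right)} = \left(1 + s\right) 2 s = 2 s \left(1 + s\right)$)
$G 129 + w{\left(-9 \right)} = \left(-39\right) 129 + 2 \left(-9\right) \left(1 - 9\right) = -5031 + 2 \left(-9\right) \left(-8\right) = -5031 + 144 = -4887$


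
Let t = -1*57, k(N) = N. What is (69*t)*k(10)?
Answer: -39330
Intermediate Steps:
t = -57
(69*t)*k(10) = (69*(-57))*10 = -3933*10 = -39330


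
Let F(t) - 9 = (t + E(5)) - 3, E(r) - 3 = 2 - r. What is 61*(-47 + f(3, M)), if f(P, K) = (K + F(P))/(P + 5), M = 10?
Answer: -21777/8 ≈ -2722.1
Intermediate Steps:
E(r) = 5 - r (E(r) = 3 + (2 - r) = 5 - r)
F(t) = 6 + t (F(t) = 9 + ((t + (5 - 1*5)) - 3) = 9 + ((t + (5 - 5)) - 3) = 9 + ((t + 0) - 3) = 9 + (t - 3) = 9 + (-3 + t) = 6 + t)
f(P, K) = (6 + K + P)/(5 + P) (f(P, K) = (K + (6 + P))/(P + 5) = (6 + K + P)/(5 + P))
61*(-47 + f(3, M)) = 61*(-47 + (6 + 10 + 3)/(5 + 3)) = 61*(-47 + 19/8) = 61*(-357/8) = -21777/8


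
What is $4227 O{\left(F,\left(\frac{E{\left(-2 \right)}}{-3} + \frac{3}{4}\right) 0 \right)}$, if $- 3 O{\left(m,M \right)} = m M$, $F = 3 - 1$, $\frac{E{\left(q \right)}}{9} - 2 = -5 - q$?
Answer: $0$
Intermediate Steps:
$E{\left(q \right)} = -27 - 9 q$ ($E{\left(q \right)} = 18 + 9 \left(-5 - q\right) = 18 - \left(45 + 9 q\right) = -27 - 9 q$)
$F = 2$
$O{\left(m,M \right)} = - \frac{M m}{3}$ ($O{\left(m,M \right)} = - \frac{m M}{3} = - \frac{M m}{3}$)
$4227 O{\left(F,\left(\frac{E{\left(-2 \right)}}{-3} + \frac{3}{4}\right) 0 \right)} = 4227 \left(\left(- \frac{1}{3}\right) \left(\frac{-27 - -18}{-3} + \frac{3}{4}\right) 0 \cdot 2\right) = 4227 \left(\left(- \frac{1}{3}\right) \left(\left(-27 + 18\right) \left(- \frac{1}{3}\right) + 3 \cdot \frac{1}{4}\right) 0 \cdot 2\right) = 4227 \left(\left(- \frac{1}{3}\right) \left(\left(-9\right) \left(- \frac{1}{3}\right) + \frac{3}{4}\right) 0 \cdot 2\right) = 4227 \left(\left(- \frac{1}{3}\right) \left(3 + \frac{3}{4}\right) 0 \cdot 2\right) = 4227 \left(\left(- \frac{1}{3}\right) \frac{15}{4} \cdot 0 \cdot 2\right) = 4227 \left(\left(- \frac{1}{3}\right) 0 \cdot 2\right) = 4227 \cdot 0 = 0$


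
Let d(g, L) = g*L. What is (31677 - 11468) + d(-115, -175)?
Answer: 40334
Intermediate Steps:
d(g, L) = L*g
(31677 - 11468) + d(-115, -175) = (31677 - 11468) - 175*(-115) = 20209 + 20125 = 40334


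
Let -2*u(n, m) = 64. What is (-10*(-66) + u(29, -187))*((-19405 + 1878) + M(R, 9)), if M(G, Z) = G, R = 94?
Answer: -10947924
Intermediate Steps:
u(n, m) = -32 (u(n, m) = -1/2*64 = -32)
(-10*(-66) + u(29, -187))*((-19405 + 1878) + M(R, 9)) = (-10*(-66) - 32)*((-19405 + 1878) + 94) = (660 - 32)*(-17527 + 94) = 628*(-17433) = -10947924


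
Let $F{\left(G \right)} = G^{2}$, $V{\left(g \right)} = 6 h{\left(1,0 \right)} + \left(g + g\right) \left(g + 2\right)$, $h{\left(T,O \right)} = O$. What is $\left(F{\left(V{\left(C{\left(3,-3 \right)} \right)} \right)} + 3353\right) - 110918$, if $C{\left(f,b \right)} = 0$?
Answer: $-107565$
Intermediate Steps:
$V{\left(g \right)} = 2 g \left(2 + g\right)$ ($V{\left(g \right)} = 6 \cdot 0 + \left(g + g\right) \left(g + 2\right) = 0 + 2 g \left(2 + g\right) = 2 g \left(2 + g\right)$)
$\left(F{\left(V{\left(C{\left(3,-3 \right)} \right)} \right)} + 3353\right) - 110918 = \left(\left(2 \cdot 0 \left(2 + 0\right)\right)^{2} + 3353\right) - 110918 = \left(\left(2 \cdot 0 \cdot 2\right)^{2} + 3353\right) - 110918 = \left(0^{2} + 3353\right) - 110918 = \left(0 + 3353\right) - 110918 = 3353 - 110918 = -107565$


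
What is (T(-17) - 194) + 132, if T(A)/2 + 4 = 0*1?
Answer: -70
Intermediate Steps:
T(A) = -8 (T(A) = -8 + 2*(0*1) = -8 + 2*0 = -8 + 0 = -8)
(T(-17) - 194) + 132 = (-8 - 194) + 132 = -202 + 132 = -70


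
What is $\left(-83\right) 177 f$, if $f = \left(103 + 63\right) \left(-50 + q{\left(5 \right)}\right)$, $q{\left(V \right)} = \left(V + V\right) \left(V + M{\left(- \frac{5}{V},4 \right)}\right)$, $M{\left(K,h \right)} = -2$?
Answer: $48774120$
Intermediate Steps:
$q{\left(V \right)} = 2 V \left(-2 + V\right)$ ($q{\left(V \right)} = \left(V + V\right) \left(V - 2\right) = 2 V \left(-2 + V\right)$)
$f = -3320$ ($f = \left(103 + 63\right) \left(-50 + 2 \cdot 5 \left(-2 + 5\right)\right) = 166 \left(-50 + 2 \cdot 5 \cdot 3\right) = 166 \left(-50 + 30\right) = 166 \left(-20\right) = -3320$)
$\left(-83\right) 177 f = \left(-83\right) 177 \left(-3320\right) = \left(-14691\right) \left(-3320\right) = 48774120$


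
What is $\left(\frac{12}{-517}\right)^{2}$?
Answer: $\frac{144}{267289} \approx 0.00053874$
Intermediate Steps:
$\left(\frac{12}{-517}\right)^{2} = \left(12 \left(- \frac{1}{517}\right)\right)^{2} = \left(- \frac{12}{517}\right)^{2} = \frac{144}{267289}$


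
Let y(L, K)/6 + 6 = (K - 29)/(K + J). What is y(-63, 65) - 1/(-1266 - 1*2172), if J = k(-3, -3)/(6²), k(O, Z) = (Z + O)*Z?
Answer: -14728261/450378 ≈ -32.702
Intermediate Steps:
k(O, Z) = Z*(O + Z) (k(O, Z) = (O + Z)*Z = Z*(O + Z))
J = ½ (J = (-3*(-3 - 3))/(6²) = -3*(-6)/36 = 18*(1/36) = ½ ≈ 0.50000)
y(L, K) = -36 + 6*(-29 + K)/(½ + K) (y(L, K) = -36 + 6*((K - 29)/(K + ½)) = -36 + 6*((-29 + K)/(½ + K)) = -36 + 6*(-29 + K)/(½ + K))
y(-63, 65) - 1/(-1266 - 1*2172) = 12*(-32 - 5*65)/(1 + 2*65) - 1/(-1266 - 1*2172) = 12*(-32 - 325)/(1 + 130) - 1/(-1266 - 2172) = 12*(-357)/131 - 1/(-3438) = 12*(1/131)*(-357) - 1*(-1/3438) = -4284/131 + 1/3438 = -14728261/450378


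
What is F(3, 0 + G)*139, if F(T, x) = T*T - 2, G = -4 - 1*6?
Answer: 973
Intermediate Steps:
G = -10 (G = -4 - 6 = -10)
F(T, x) = -2 + T**2 (F(T, x) = T**2 - 2 = -2 + T**2)
F(3, 0 + G)*139 = (-2 + 3**2)*139 = (-2 + 9)*139 = 7*139 = 973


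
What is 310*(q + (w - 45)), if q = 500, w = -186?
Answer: 83390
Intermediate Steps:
310*(q + (w - 45)) = 310*(500 + (-186 - 45)) = 310*(500 - 231) = 310*269 = 83390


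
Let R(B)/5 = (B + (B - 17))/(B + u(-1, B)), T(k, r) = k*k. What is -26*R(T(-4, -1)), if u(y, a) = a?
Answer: -975/16 ≈ -60.938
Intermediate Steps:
T(k, r) = k²
R(B) = 5*(-17 + 2*B)/(2*B) (R(B) = 5*((B + (B - 17))/(B + B)) = 5*((B + (-17 + B))/((2*B))) = 5*((-17 + 2*B)*(1/(2*B))) = 5*((-17 + 2*B)/(2*B)) = 5*(-17 + 2*B)/(2*B))
-26*R(T(-4, -1)) = -26*(5 - 85/(2*((-4)²))) = -26*(5 - 85/2/16) = -26*(5 - 85/2*1/16) = -26*(5 - 85/32) = -26*75/32 = -975/16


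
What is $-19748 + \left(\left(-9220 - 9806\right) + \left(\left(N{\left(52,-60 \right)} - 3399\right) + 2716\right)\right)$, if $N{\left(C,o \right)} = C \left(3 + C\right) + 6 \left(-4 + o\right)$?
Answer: $-36981$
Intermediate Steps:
$N{\left(C,o \right)} = -24 + 6 o + C \left(3 + C\right)$ ($N{\left(C,o \right)} = C \left(3 + C\right) + \left(-24 + 6 o\right) = -24 + 6 o + C \left(3 + C\right)$)
$-19748 + \left(\left(-9220 - 9806\right) + \left(\left(N{\left(52,-60 \right)} - 3399\right) + 2716\right)\right) = -19748 + \left(\left(-9220 - 9806\right) + \left(\left(\left(-24 + 52^{2} + 3 \cdot 52 + 6 \left(-60\right)\right) - 3399\right) + 2716\right)\right) = -19748 + \left(-19026 + \left(\left(\left(-24 + 2704 + 156 - 360\right) - 3399\right) + 2716\right)\right) = -19748 + \left(-19026 + \left(\left(2476 - 3399\right) + 2716\right)\right) = -19748 + \left(-19026 + \left(-923 + 2716\right)\right) = -19748 + \left(-19026 + 1793\right) = -19748 - 17233 = -36981$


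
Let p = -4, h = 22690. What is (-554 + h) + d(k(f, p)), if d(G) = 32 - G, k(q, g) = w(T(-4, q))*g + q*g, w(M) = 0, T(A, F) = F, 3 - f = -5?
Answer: 22200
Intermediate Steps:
f = 8 (f = 3 - 1*(-5) = 3 + 5 = 8)
k(q, g) = g*q (k(q, g) = 0*g + q*g = 0 + g*q = g*q)
(-554 + h) + d(k(f, p)) = (-554 + 22690) + (32 - (-4)*8) = 22136 + (32 - 1*(-32)) = 22136 + (32 + 32) = 22136 + 64 = 22200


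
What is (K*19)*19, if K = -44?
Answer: -15884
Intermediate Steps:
(K*19)*19 = -44*19*19 = -836*19 = -15884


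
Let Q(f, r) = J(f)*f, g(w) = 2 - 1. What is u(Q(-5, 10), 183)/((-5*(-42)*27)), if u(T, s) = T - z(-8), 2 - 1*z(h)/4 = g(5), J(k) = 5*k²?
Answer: -629/5670 ≈ -0.11093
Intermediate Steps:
g(w) = 1
z(h) = 4 (z(h) = 8 - 4*1 = 8 - 4 = 4)
Q(f, r) = 5*f³ (Q(f, r) = (5*f²)*f = 5*f³)
u(T, s) = -4 + T (u(T, s) = T - 1*4 = T - 4 = -4 + T)
u(Q(-5, 10), 183)/((-5*(-42)*27)) = (-4 + 5*(-5)³)/((-5*(-42)*27)) = (-4 + 5*(-125))/((210*27)) = (-4 - 625)/5670 = -629*1/5670 = -629/5670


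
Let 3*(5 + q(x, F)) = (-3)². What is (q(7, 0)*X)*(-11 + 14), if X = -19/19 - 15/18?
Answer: 11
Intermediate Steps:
q(x, F) = -2 (q(x, F) = -5 + (⅓)*(-3)² = -5 + (⅓)*9 = -5 + 3 = -2)
X = -11/6 (X = -19*1/19 - 15*1/18 = -1 - ⅚ = -11/6 ≈ -1.8333)
(q(7, 0)*X)*(-11 + 14) = (-2*(-11/6))*(-11 + 14) = (11/3)*3 = 11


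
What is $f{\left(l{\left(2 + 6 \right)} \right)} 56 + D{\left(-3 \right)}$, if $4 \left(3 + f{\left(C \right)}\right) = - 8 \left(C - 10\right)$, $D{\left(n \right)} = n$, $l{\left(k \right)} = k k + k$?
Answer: $-7115$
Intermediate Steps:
$l{\left(k \right)} = k + k^{2}$ ($l{\left(k \right)} = k^{2} + k = k + k^{2}$)
$f{\left(C \right)} = 17 - 2 C$ ($f{\left(C \right)} = -3 + \frac{\left(-8\right) \left(C - 10\right)}{4} = -3 + \frac{\left(-8\right) \left(-10 + C\right)}{4} = -3 + \frac{80 - 8 C}{4} = -3 - \left(-20 + 2 C\right) = 17 - 2 C$)
$f{\left(l{\left(2 + 6 \right)} \right)} 56 + D{\left(-3 \right)} = \left(17 - 2 \left(2 + 6\right) \left(1 + \left(2 + 6\right)\right)\right) 56 - 3 = \left(17 - 2 \cdot 8 \left(1 + 8\right)\right) 56 - 3 = \left(17 - 2 \cdot 8 \cdot 9\right) 56 - 3 = \left(17 - 144\right) 56 - 3 = \left(-127\right) 56 - 3 = -7112 - 3 = -7115$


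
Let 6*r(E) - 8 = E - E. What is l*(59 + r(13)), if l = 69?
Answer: 4163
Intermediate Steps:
r(E) = 4/3 (r(E) = 4/3 + (E - E)/6 = 4/3 + (⅙)*0 = 4/3 + 0 = 4/3)
l*(59 + r(13)) = 69*(59 + 4/3) = 69*(181/3) = 4163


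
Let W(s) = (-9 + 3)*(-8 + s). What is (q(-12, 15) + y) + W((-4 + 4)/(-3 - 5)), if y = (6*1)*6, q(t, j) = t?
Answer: 72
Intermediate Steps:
y = 36 (y = 6*6 = 36)
W(s) = 48 - 6*s (W(s) = -6*(-8 + s) = 48 - 6*s)
(q(-12, 15) + y) + W((-4 + 4)/(-3 - 5)) = (-12 + 36) + (48 - 6*(-4 + 4)/(-3 - 5)) = 24 + (48 - 6*0/(-8)) = 24 + (48 - (-3)*0/4) = 24 + (48 - 6*0) = 24 + (48 + 0) = 24 + 48 = 72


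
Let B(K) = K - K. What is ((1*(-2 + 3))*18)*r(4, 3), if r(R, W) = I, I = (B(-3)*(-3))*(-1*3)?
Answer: 0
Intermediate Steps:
B(K) = 0
I = 0 (I = (0*(-3))*(-1*3) = 0*(-3) = 0)
r(R, W) = 0
((1*(-2 + 3))*18)*r(4, 3) = ((1*(-2 + 3))*18)*0 = ((1*1)*18)*0 = (1*18)*0 = 18*0 = 0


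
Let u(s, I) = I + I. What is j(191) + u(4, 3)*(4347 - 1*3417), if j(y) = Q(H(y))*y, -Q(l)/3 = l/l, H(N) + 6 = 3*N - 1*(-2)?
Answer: 5007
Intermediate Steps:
H(N) = -4 + 3*N (H(N) = -6 + (3*N - 1*(-2)) = -6 + (3*N + 2) = -6 + (2 + 3*N) = -4 + 3*N)
Q(l) = -3 (Q(l) = -3*l/l = -3*1 = -3)
u(s, I) = 2*I
j(y) = -3*y
j(191) + u(4, 3)*(4347 - 1*3417) = -3*191 + (2*3)*(4347 - 1*3417) = -573 + 6*(4347 - 3417) = -573 + 6*930 = -573 + 5580 = 5007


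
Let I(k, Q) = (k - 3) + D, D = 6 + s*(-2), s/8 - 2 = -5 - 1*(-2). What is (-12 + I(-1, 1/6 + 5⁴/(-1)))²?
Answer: 36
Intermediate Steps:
s = -8 (s = 16 + 8*(-5 - 1*(-2)) = 16 + 8*(-5 + 2) = 16 + 8*(-3) = 16 - 24 = -8)
D = 22 (D = 6 - 8*(-2) = 6 + 16 = 22)
I(k, Q) = 19 + k (I(k, Q) = (k - 3) + 22 = (-3 + k) + 22 = 19 + k)
(-12 + I(-1, 1/6 + 5⁴/(-1)))² = (-12 + (19 - 1))² = (-12 + 18)² = 6² = 36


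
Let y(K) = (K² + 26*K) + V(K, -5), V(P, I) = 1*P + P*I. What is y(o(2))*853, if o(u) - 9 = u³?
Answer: 565539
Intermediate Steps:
V(P, I) = P + I*P
o(u) = 9 + u³
y(K) = K² + 22*K (y(K) = (K² + 26*K) + K*(1 - 5) = (K² + 26*K) + K*(-4) = (K² + 26*K) - 4*K = K² + 22*K)
y(o(2))*853 = ((9 + 2³)*(22 + (9 + 2³)))*853 = ((9 + 8)*(22 + (9 + 8)))*853 = (17*(22 + 17))*853 = (17*39)*853 = 663*853 = 565539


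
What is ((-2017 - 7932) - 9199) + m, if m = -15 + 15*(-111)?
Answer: -20828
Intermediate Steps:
m = -1680 (m = -15 - 1665 = -1680)
((-2017 - 7932) - 9199) + m = ((-2017 - 7932) - 9199) - 1680 = (-9949 - 9199) - 1680 = -19148 - 1680 = -20828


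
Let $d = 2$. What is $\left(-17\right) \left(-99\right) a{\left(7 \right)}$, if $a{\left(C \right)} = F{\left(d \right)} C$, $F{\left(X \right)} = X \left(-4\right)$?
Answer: $-94248$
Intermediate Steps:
$F{\left(X \right)} = - 4 X$
$a{\left(C \right)} = - 8 C$ ($a{\left(C \right)} = \left(-4\right) 2 C = - 8 C$)
$\left(-17\right) \left(-99\right) a{\left(7 \right)} = \left(-17\right) \left(-99\right) \left(\left(-8\right) 7\right) = 1683 \left(-56\right) = -94248$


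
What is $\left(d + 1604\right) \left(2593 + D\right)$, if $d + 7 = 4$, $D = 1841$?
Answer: $7098834$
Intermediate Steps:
$d = -3$ ($d = -7 + 4 = -3$)
$\left(d + 1604\right) \left(2593 + D\right) = \left(-3 + 1604\right) \left(2593 + 1841\right) = 1601 \cdot 4434 = 7098834$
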